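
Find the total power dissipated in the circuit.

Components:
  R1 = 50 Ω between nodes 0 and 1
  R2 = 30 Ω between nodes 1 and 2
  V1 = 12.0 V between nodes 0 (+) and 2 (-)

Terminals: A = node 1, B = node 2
Nodal analysis, taking node 2 as the 0 V reference.
Source V1 fixes V_0 = 12 V.
KCL at each unknown node (sum of currents leaving = 0; resistances in Ω):
  Node 1: (V_1 - 12)/50 + (V_1 - 0)/30 = 0
Collecting terms: 0.05333 × V_1 = 0.24  =>  V_1 = 4.5 V
Power in each resistor, P = (ΔV)²/R:
  P_R1 = (12 - 4.5)²/50 = 1.125 W
  P_R2 = (4.5 - 0)²/30 = 0.675 W
P_total = P_R1 + P_R2 = 1.8 W

Final answer: 1.8 W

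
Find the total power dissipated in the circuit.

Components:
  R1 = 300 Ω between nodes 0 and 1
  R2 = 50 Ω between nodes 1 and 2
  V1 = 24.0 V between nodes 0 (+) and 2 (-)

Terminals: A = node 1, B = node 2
Nodal analysis, taking node 2 as the 0 V reference.
Source V1 fixes V_0 = 24 V.
KCL at each unknown node (sum of currents leaving = 0; resistances in Ω):
  Node 1: (V_1 - 24)/300 + (V_1 - 0)/50 = 0
Collecting terms: 0.02333 × V_1 = 0.08  =>  V_1 = 3.429 V
Power in each resistor, P = (ΔV)²/R:
  P_R1 = (24 - 3.429)²/300 = 1.411 W
  P_R2 = (3.429 - 0)²/50 = 0.2351 W
P_total = P_R1 + P_R2 = 1.646 W

Final answer: 1.646 W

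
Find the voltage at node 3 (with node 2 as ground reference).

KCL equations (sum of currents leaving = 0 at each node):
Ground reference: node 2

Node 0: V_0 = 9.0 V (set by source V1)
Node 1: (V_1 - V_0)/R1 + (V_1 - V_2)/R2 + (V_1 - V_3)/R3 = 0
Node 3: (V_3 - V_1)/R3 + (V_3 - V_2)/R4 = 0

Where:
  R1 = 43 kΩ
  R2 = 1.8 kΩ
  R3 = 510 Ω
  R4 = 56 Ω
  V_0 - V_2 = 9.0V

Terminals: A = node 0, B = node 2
Nodal analysis, taking node 2 as the 0 V reference.
Source V1 fixes V_0 = 9 V.
KCL at each unknown node (sum of currents leaving = 0; resistances in Ω):
  Node 1: (V_1 - 9)/43000 + (V_1 - 0)/1800 + (V_1 - V_3)/510 = 0
  Node 3: (V_3 - V_1)/510 + (V_3 - 0)/56 = 0
Collecting terms (coefficients in siemens):
  0.00254·V_1 - 0.001961·V_3 = 0.0002093
  0.01982·V_3 - 0.001961·V_1 = 0
Determinant D = (0.00254)(0.01982) - (-0.001961)(-0.001961) = 0.00004648
V_1 = [(0.0002093)(0.01982) - (-0.001961)(0)]/D = 0.08923 V
V_3 = [(0.00254)(0) - (0.0002093)(-0.001961)]/D = 0.008829 V
The requested potential is V_3 = 0.008829 V.

Final answer: V_3 = 0.008829 V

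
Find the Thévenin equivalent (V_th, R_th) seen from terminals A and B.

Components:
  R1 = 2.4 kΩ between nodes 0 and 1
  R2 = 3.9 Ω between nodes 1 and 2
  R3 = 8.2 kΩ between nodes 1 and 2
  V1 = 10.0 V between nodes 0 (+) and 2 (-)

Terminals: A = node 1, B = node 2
Step 1 — V_th is the open-circuit voltage V_A - V_B (nothing connected across the terminals).
Nodal analysis, taking node 2 as the 0 V reference.
Source V1 fixes V_0 = 10 V.
KCL at each unknown node (sum of currents leaving = 0; resistances in Ω):
  Node 1: (V_1 - 10)/2400 + (V_1 - 0)/3.9 + (V_1 - 0)/8200 = 0
Collecting terms: 0.2569 × V_1 = 0.004167  =>  V_1 = 0.01622 V
V_th = V_1 - V_2 = 0.01622 - 0 = 0.01622 V
Step 2 — R_th: zero the source — replace V1 by a short circuit (node 2 merges into node 0) — and find the resistance seen between A (node 1) and B (node 0).
Reduce the network between node 1 (A) and node 0 (B) by series/parallel combination:
  Rp1 = R1 ‖ R2 ‖ R3 (parallel, all between nodes 0 and 1) = 1/(1/2400 + 1/3.9 + 1/8200) = 3.892 Ω
R_th = 3.892 Ω

Final answer: V_th = 0.01622 V, R_th = 3.892 Ω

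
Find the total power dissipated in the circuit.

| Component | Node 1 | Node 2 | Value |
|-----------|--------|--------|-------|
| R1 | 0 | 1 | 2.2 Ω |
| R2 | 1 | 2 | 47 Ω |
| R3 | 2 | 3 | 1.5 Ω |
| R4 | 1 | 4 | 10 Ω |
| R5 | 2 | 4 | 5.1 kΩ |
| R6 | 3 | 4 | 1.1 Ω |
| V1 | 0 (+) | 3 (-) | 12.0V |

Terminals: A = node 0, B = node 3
Nodal analysis, taking node 3 as the 0 V reference.
Source V1 fixes V_0 = 12 V.
KCL at each unknown node (sum of currents leaving = 0; resistances in Ω):
  Node 1: (V_1 - 12)/2.2 + (V_1 - V_2)/47 + (V_1 - V_4)/10 = 0
  Node 2: (V_2 - V_1)/47 + (V_2 - 0)/1.5 + (V_2 - V_4)/5100 = 0
  Node 4: (V_4 - V_1)/10 + (V_4 - V_2)/5100 + (V_4 - 0)/1.1 = 0
Collecting terms (coefficients in siemens):
  0.5758·V_1 - 0.02128·V_2 - 0.1·V_4 = 5.455
  0.6881·V_2 - 0.02128·V_1 - 0.0001961·V_4 = 0
  1.009·V_4 - 0.1·V_1 - 0.0001961·V_2 = 0
Solving these 3 simultaneous equations (Gaussian elimination) gives:
  V_1 = 9.65 V, V_2 = 0.2986 V, V_4 = 0.9561 V
Power in each resistor, P = (ΔV)²/R:
  P_R1 = (12 - 9.65)²/2.2 = 2.511 W
  P_R2 = (9.65 - 0.2986)²/47 = 1.86 W
  P_R3 = (0.2986 - 0)²/1.5 = 0.05945 W
  P_R4 = (9.65 - 0.9561)²/10 = 7.558 W
  P_R5 = (0.2986 - 0.9561)²/5100 = 0.00008477 W
  P_R6 = (0 - 0.9561)²/1.1 = 0.8311 W
P_total = P_R1 + P_R2 + P_R3 + P_R4 + P_R5 + P_R6 = 12.82 W

Final answer: 12.82 W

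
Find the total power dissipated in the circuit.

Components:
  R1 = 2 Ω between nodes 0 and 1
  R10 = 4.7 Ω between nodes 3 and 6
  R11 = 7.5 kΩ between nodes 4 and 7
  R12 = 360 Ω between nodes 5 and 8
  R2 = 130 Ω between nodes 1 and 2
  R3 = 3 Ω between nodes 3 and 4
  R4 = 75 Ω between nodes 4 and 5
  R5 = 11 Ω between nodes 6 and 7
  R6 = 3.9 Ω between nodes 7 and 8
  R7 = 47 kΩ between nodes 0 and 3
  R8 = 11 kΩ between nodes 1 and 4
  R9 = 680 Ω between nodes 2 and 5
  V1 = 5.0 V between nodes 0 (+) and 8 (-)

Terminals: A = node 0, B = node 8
Nodal analysis, taking node 8 as the 0 V reference.
Source V1 fixes V_0 = 5 V.
KCL at each unknown node (sum of currents leaving = 0; resistances in Ω):
  Node 1: (V_1 - 5)/2 + (V_1 - V_2)/130 + (V_1 - V_4)/11000 = 0
  Node 2: (V_2 - V_1)/130 + (V_2 - V_5)/680 = 0
  Node 3: (V_3 - V_4)/3 + (V_3 - 5)/47000 + (V_3 - V_6)/4.7 = 0
  Node 4: (V_4 - V_3)/3 + (V_4 - V_5)/75 + (V_4 - V_1)/11000 + (V_4 - V_7)/7500 = 0
  Node 5: (V_5 - V_4)/75 + (V_5 - V_2)/680 + (V_5 - 0)/360 = 0
  Node 6: (V_6 - V_7)/11 + (V_6 - V_3)/4.7 = 0
  Node 7: (V_7 - V_6)/11 + (V_7 - 0)/3.9 + (V_7 - V_4)/7500 = 0
Collecting terms (coefficients in siemens):
  0.5078·V_1 - 0.007692·V_2 - 0.00009091·V_4 = 2.5
  0.009163·V_2 - 0.007692·V_1 - 0.001471·V_5 = 0
  0.5461·V_3 - 0.3333·V_4 - 0.2128·V_6 = 0.0001064
  0.3469·V_4 - 0.00009091·V_1 - 0.3333·V_3 - 0.01333·V_5 - 0.0001333·V_7 = 0
  0.01758·V_5 - 0.001471·V_2 - 0.01333·V_4 = 0
  0.3037·V_6 - 0.2128·V_3 - 0.09091·V_7 = 0
  0.3475·V_7 - 0.0001333·V_4 - 0.09091·V_6 = 0
Solving these 7 simultaneous equations (Gaussian elimination) gives:
  V_1 = 4.988 V, V_2 = 4.258 V, V_3 = 0.0966 V, V_4 = 0.1111 V
  V_5 = 0.4404 V, V_6 = 0.07345 V, V_7 = 0.01926 V
Power in each resistor, P = (ΔV)²/R:
  P_R1 = (5 - 4.988)²/2 = 0.00007339 W
  P_R2 = (4.988 - 4.258)²/130 = 0.004097 W
  P_R3 = (0.0966 - 0.1111)²/3 = 0.00006976 W
  P_R4 = (0.1111 - 0.4404)²/75 = 0.001446 W
  P_R5 = (0.07345 - 0.01926)²/11 = 0.000267 W
  P_R6 = (0.01926 - 0)²/3.9 = 0.00009512 W
  P_R7 = (5 - 0.0966)²/47000 = 0.0005116 W
  P_R8 = (4.988 - 0.1111)²/11000 = 0.002162 W
  P_R9 = (4.258 - 0.4404)²/680 = 0.02143 W
  P_R10 = (0.0966 - 0.07345)²/4.7 = 0.0001141 W
  P_R11 = (0.1111 - 0.01926)²/7500 = 0.000001124 W
  P_R12 = (0.4404 - 0)²/360 = 0.0005387 W
P_total = P_R1 + P_R2 + P_R3 + P_R4 + P_R5 + P_R6 + P_R7 + P_R8 + P_R9 + P_R10 + P_R11 + P_R12 = 0.03081 W

Final answer: 0.03081 W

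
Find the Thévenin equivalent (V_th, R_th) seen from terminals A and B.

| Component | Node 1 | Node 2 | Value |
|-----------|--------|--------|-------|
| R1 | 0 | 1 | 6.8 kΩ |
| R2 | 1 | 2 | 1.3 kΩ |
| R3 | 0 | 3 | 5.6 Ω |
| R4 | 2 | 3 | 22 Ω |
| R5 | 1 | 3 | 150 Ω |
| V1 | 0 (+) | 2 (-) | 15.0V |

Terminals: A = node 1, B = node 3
Step 1 — V_th is the open-circuit voltage V_A - V_B (nothing connected across the terminals).
Nodal analysis, taking node 2 as the 0 V reference.
Source V1 fixes V_0 = 15 V.
KCL at each unknown node (sum of currents leaving = 0; resistances in Ω):
  Node 1: (V_1 - 15)/6800 + (V_1 - 0)/1300 + (V_1 - V_3)/150 = 0
  Node 3: (V_3 - 15)/5.6 + (V_3 - 0)/22 + (V_3 - V_1)/150 = 0
Collecting terms (coefficients in siemens):
  0.007583·V_1 - 0.006667·V_3 = 0.002206
  0.2307·V_3 - 0.006667·V_1 = 2.679
Determinant D = (0.007583)(0.2307) - (-0.006667)(-0.006667) = 0.001705
V_1 = [(0.002206)(0.2307) - (-0.006667)(2.679)]/D = 10.77 V
V_3 = [(0.007583)(2.679) - (0.002206)(-0.006667)]/D = 11.92 V
V_th = V_1 - V_3 = 10.77 - 11.92 = -1.15 V
Step 2 — R_th: zero the source — replace V1 by a short circuit (node 2 merges into node 0) — and find the resistance seen between A (node 1) and B (node 3).
Reduce the network between node 1 (A) and node 3 (B) by series/parallel combination:
  Rp1 = R1 ‖ R2 (parallel, both between nodes 0 and 1) = 1/(1/6800 + 1/1300) = 1091 Ω
  Rp2 = R3 ‖ R4 (parallel, both between nodes 0 and 3) = 1/(1/5.6 + 1/22) = 4.464 Ω
  Rs1 = Rp1 + Rp2 (series, joined only at node 0) = 1091 + 4.464 = 1096 Ω
  Rp3 = R5 ‖ Rs1 (parallel, both between nodes 1 and 3) = 1/(1/150 + 1/1096) = 131.9 Ω
R_th = 131.9 Ω

Final answer: V_th = -1.15 V, R_th = 131.9 Ω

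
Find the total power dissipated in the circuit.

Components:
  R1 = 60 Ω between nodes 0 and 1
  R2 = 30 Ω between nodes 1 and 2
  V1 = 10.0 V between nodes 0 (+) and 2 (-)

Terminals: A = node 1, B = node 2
Nodal analysis, taking node 2 as the 0 V reference.
Source V1 fixes V_0 = 10 V.
KCL at each unknown node (sum of currents leaving = 0; resistances in Ω):
  Node 1: (V_1 - 10)/60 + (V_1 - 0)/30 = 0
Collecting terms: 0.05 × V_1 = 0.1667  =>  V_1 = 3.333 V
Power in each resistor, P = (ΔV)²/R:
  P_R1 = (10 - 3.333)²/60 = 0.7407 W
  P_R2 = (3.333 - 0)²/30 = 0.3704 W
P_total = P_R1 + P_R2 = 1.111 W

Final answer: 1.111 W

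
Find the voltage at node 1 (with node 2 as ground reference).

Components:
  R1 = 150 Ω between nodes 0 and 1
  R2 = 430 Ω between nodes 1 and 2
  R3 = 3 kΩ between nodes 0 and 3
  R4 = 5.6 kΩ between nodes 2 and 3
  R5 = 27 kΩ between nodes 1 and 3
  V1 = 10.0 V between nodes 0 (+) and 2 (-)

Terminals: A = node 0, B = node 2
Nodal analysis, taking node 2 as the 0 V reference.
Source V1 fixes V_0 = 10 V.
KCL at each unknown node (sum of currents leaving = 0; resistances in Ω):
  Node 1: (V_1 - 10)/150 + (V_1 - 0)/430 + (V_1 - V_3)/27000 = 0
  Node 3: (V_3 - 10)/3000 + (V_3 - 0)/5600 + (V_3 - V_1)/27000 = 0
Collecting terms (coefficients in siemens):
  0.009029·V_1 - 0.00003704·V_3 = 0.06667
  0.0005489·V_3 - 0.00003704·V_1 = 0.003333
Determinant D = (0.009029)(0.0005489) - (-0.00003704)(-0.00003704) = 0.000004955
V_1 = [(0.06667)(0.0005489) - (-0.00003704)(0.003333)]/D = 7.41 V
V_3 = [(0.009029)(0.003333) - (0.06667)(-0.00003704)]/D = 6.572 V
The requested potential is V_1 = 7.41 V.

Final answer: V_1 = 7.41 V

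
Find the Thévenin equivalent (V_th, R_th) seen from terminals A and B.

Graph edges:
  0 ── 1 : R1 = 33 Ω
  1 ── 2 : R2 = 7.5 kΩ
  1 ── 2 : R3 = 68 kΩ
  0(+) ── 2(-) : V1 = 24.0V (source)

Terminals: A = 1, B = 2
Step 1 — V_th is the open-circuit voltage V_A - V_B (nothing connected across the terminals).
Nodal analysis, taking node 2 as the 0 V reference.
Source V1 fixes V_0 = 24 V.
KCL at each unknown node (sum of currents leaving = 0; resistances in Ω):
  Node 1: (V_1 - 24)/33 + (V_1 - 0)/7500 + (V_1 - 0)/68000 = 0
Collecting terms: 0.03045 × V_1 = 0.7273  =>  V_1 = 23.88 V
V_th = V_1 - V_2 = 23.88 - 0 = 23.88 V
Step 2 — R_th: zero the source — replace V1 by a short circuit (node 2 merges into node 0) — and find the resistance seen between A (node 1) and B (node 0).
Reduce the network between node 1 (A) and node 0 (B) by series/parallel combination:
  Rp1 = R1 ‖ R2 ‖ R3 (parallel, all between nodes 0 and 1) = 1/(1/33 + 1/7500 + 1/68000) = 32.84 Ω
R_th = 32.84 Ω

Final answer: V_th = 23.88 V, R_th = 32.84 Ω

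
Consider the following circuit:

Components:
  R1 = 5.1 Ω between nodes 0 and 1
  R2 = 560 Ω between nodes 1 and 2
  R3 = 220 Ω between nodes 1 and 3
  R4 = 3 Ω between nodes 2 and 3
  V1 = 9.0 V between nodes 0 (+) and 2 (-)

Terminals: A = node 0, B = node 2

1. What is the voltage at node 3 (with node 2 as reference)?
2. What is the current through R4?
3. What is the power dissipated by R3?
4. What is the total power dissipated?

Nodal analysis, taking node 2 as the 0 V reference.
Source V1 fixes V_0 = 9 V.
KCL at each unknown node (sum of currents leaving = 0; resistances in Ω):
  Node 1: (V_1 - 9)/5.1 + (V_1 - 0)/560 + (V_1 - V_3)/220 = 0
  Node 3: (V_3 - V_1)/220 + (V_3 - 0)/3 = 0
Collecting terms (coefficients in siemens):
  0.2024·V_1 - 0.004545·V_3 = 1.765
  0.3379·V_3 - 0.004545·V_1 = 0
Determinant D = (0.2024)(0.3379) - (-0.004545)(-0.004545) = 0.06837
V_1 = [(1.765)(0.3379) - (-0.004545)(0)]/D = 8.721 V
V_3 = [(0.2024)(0) - (1.765)(-0.004545)]/D = 0.1173 V
Part 1:
  Read off the nodal solution: V_3 = 0.1173 V
Part 2:
  I_R4 = (V_2 - V_3)/R4 = (0 - 0.1173)/3 = -0.03911 A
  Magnitude: I_R4 = 0.03911 A
Part 3:
  I_R3 = (V_1 - V_3)/R3 = (8.721 - 0.1173)/220 = 0.03911 A
  P_R3 = I_R3² × R3 = (0.03911)² × 220 = 0.3365 W
Part 4:
  Power in each resistor, P = (ΔV)²/R:
    P_R1 = (9 - 8.721)²/5.1 = 0.01525 W
    P_R2 = (8.721 - 0)²/560 = 0.1358 W
    P_R3 = (8.721 - 0.1173)²/220 = 0.3365 W
    P_R4 = (0 - 0.1173)²/3 = 0.004588 W
  P_total = P_R1 + P_R2 + P_R3 + P_R4 = 0.4921 W

Final answers:
1. V_3 = 0.1173 V
2. I_R4 = 0.03911 A
3. P_R3 = 0.3365 W
4. P_total = 0.4921 W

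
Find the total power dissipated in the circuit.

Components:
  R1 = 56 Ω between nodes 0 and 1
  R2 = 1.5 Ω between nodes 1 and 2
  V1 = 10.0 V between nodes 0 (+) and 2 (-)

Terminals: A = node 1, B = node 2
Nodal analysis, taking node 2 as the 0 V reference.
Source V1 fixes V_0 = 10 V.
KCL at each unknown node (sum of currents leaving = 0; resistances in Ω):
  Node 1: (V_1 - 10)/56 + (V_1 - 0)/1.5 = 0
Collecting terms: 0.6845 × V_1 = 0.1786  =>  V_1 = 0.2609 V
Power in each resistor, P = (ΔV)²/R:
  P_R1 = (10 - 0.2609)²/56 = 1.694 W
  P_R2 = (0.2609 - 0)²/1.5 = 0.04537 W
P_total = P_R1 + P_R2 = 1.739 W

Final answer: 1.739 W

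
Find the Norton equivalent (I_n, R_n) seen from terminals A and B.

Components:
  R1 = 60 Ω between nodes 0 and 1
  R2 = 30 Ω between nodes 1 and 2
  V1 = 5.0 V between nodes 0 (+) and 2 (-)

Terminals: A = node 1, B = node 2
Find the Thévenin equivalent first; then I_n = V_th/R_th and R_n = R_th.
Step 1 — V_th is the open-circuit voltage V_A - V_B (nothing connected across the terminals).
Nodal analysis, taking node 2 as the 0 V reference.
Source V1 fixes V_0 = 5 V.
KCL at each unknown node (sum of currents leaving = 0; resistances in Ω):
  Node 1: (V_1 - 5)/60 + (V_1 - 0)/30 = 0
Collecting terms: 0.05 × V_1 = 0.08333  =>  V_1 = 1.667 V
V_th = V_1 - V_2 = 1.667 - 0 = 1.667 V
Step 2 — R_th: zero the source — replace V1 by a short circuit (node 2 merges into node 0) — and find the resistance seen between A (node 1) and B (node 0).
Reduce the network between node 1 (A) and node 0 (B) by series/parallel combination:
  Rp1 = R1 ‖ R2 (parallel, both between nodes 0 and 1) = 1/(1/60 + 1/30) = 20 Ω
R_th = 20 Ω
I_n = V_th/R_th = 1.667/20 = 0.08333 A, and R_n = R_th = 20 Ω

Final answer: I_n = 0.08333 A, R_n = 20 Ω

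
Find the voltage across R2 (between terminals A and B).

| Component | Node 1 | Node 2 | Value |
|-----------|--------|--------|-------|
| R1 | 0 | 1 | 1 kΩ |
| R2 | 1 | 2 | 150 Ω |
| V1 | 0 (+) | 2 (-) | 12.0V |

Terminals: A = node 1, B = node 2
R1 and R2 are in series across V1 (node 0 → node 1 → node 2), and the output A–B is taken across R2, so this is a voltage divider.
Series current: I = V1/(R1 + R2) = 12/(1000 + 150) = 12/1150 = 0.01043 A
V_R2 = I × R2 = V1 × R2/(R1 + R2) = 12 × 150/1150 = 1.565 V

Final answer: 1.565 V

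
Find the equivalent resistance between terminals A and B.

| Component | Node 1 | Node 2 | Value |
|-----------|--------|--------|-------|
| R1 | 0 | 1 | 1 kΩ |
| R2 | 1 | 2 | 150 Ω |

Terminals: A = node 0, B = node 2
Reduce the network between node 0 (A) and node 2 (B) by series/parallel combination:
  Rs1 = R1 + R2 (series, joined only at node 1) = 1000 + 150 = 1150 Ω
R_eq = 1.15 kΩ

Final answer: 1.15 kΩ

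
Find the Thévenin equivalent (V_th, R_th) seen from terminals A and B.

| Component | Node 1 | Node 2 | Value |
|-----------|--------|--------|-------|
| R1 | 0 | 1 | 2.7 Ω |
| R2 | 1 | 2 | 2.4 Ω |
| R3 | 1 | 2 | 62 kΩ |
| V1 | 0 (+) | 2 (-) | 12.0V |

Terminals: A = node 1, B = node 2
Step 1 — V_th is the open-circuit voltage V_A - V_B (nothing connected across the terminals).
Nodal analysis, taking node 2 as the 0 V reference.
Source V1 fixes V_0 = 12 V.
KCL at each unknown node (sum of currents leaving = 0; resistances in Ω):
  Node 1: (V_1 - 12)/2.7 + (V_1 - 0)/2.4 + (V_1 - 0)/62000 = 0
Collecting terms: 0.7871 × V_1 = 4.444  =>  V_1 = 5.647 V
V_th = V_1 - V_2 = 5.647 - 0 = 5.647 V
Step 2 — R_th: zero the source — replace V1 by a short circuit (node 2 merges into node 0) — and find the resistance seen between A (node 1) and B (node 0).
Reduce the network between node 1 (A) and node 0 (B) by series/parallel combination:
  Rp1 = R1 ‖ R2 ‖ R3 (parallel, all between nodes 0 and 1) = 1/(1/2.7 + 1/2.4 + 1/62000) = 1.271 Ω
R_th = 1.271 Ω

Final answer: V_th = 5.647 V, R_th = 1.271 Ω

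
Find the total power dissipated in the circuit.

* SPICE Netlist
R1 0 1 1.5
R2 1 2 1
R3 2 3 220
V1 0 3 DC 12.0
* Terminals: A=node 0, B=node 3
Nodal analysis, taking node 3 as the 0 V reference.
Source V1 fixes V_0 = 12 V.
KCL at each unknown node (sum of currents leaving = 0; resistances in Ω):
  Node 1: (V_1 - 12)/1.5 + (V_1 - V_2)/1 = 0
  Node 2: (V_2 - V_1)/1 + (V_2 - 0)/220 = 0
Collecting terms (coefficients in siemens):
  1.667·V_1 - 1·V_2 = 8
  1.005·V_2 - 1·V_1 = 0
Determinant D = (1.667)(1.005) - (-1)(-1) = 0.6742
V_1 = [(8)(1.005) - (-1)(0)]/D = 11.92 V
V_2 = [(1.667)(0) - (8)(-1)]/D = 11.87 V
Power in each resistor, P = (ΔV)²/R:
  P_R1 = (12 - 11.92)²/1.5 = 0.004363 W
  P_R2 = (11.92 - 11.87)²/1 = 0.002909 W
  P_R3 = (11.87 - 0)²/220 = 0.6399 W
P_total = P_R1 + P_R2 + P_R3 = 0.6472 W

Final answer: 0.6472 W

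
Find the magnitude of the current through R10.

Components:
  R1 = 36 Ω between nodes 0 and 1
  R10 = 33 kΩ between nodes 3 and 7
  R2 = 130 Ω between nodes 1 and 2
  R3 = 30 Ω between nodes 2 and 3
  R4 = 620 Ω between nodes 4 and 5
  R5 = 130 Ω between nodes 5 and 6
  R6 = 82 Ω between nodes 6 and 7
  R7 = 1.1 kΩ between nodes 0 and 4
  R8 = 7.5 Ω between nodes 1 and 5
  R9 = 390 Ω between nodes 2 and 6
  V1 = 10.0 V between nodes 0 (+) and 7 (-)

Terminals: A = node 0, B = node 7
Nodal analysis, taking node 7 as the 0 V reference.
Source V1 fixes V_0 = 10 V.
KCL at each unknown node (sum of currents leaving = 0; resistances in Ω):
  Node 1: (V_1 - 10)/36 + (V_1 - V_2)/130 + (V_1 - V_5)/7.5 = 0
  Node 2: (V_2 - V_1)/130 + (V_2 - V_3)/30 + (V_2 - V_6)/390 = 0
  Node 3: (V_3 - V_2)/30 + (V_3 - 0)/33000 = 0
  Node 4: (V_4 - V_5)/620 + (V_4 - 10)/1100 = 0
  Node 5: (V_5 - V_4)/620 + (V_5 - V_6)/130 + (V_5 - V_1)/7.5 = 0
  Node 6: (V_6 - V_5)/130 + (V_6 - 0)/82 + (V_6 - V_2)/390 = 0
Collecting terms (coefficients in siemens):
  0.1688·V_1 - 0.007692·V_2 - 0.1333·V_5 = 0.2778
  0.04359·V_2 - 0.007692·V_1 - 0.03333·V_3 - 0.002564·V_6 = 0
  0.03336·V_3 - 0.03333·V_2 = 0
  0.002522·V_4 - 0.001613·V_5 = 0.009091
  0.1426·V_5 - 0.1333·V_1 - 0.001613·V_4 - 0.007692·V_6 = 0
  0.02245·V_6 - 0.002564·V_2 - 0.007692·V_5 = 0
Solving these 6 simultaneous equations (Gaussian elimination) gives:
  V_1 = 8.438 V, V_2 = 7.214 V, V_3 = 7.207 V, V_4 = 8.838 V
  V_5 = 8.183 V, V_6 = 3.627 V
I_R10 = (V_3 - V_7)/R10 = (7.207 - 0)/33000 = 0.0002184 A
|I_R10| = 0.0002184 A

Final answer: |I_R10| = 0.0002184 A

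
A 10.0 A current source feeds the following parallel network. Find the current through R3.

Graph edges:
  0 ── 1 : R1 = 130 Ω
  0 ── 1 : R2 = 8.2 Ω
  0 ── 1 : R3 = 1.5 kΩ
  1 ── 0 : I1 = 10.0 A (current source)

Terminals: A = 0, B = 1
All resistors sit directly between nodes 0 and 1, so they are in parallel and share one voltage V; the full source current 10 A splits among them.
1/R_par = 1/130 + 1/8.2 + 1/1500 = 0.1303 S  =>  R_par = 7.674 Ω
V = I × R_par = 10 × 7.674 = 76.74 V
I_R3 = V/R3 = 76.74/1500 = 0.05116 A

Final answer: 0.05116 A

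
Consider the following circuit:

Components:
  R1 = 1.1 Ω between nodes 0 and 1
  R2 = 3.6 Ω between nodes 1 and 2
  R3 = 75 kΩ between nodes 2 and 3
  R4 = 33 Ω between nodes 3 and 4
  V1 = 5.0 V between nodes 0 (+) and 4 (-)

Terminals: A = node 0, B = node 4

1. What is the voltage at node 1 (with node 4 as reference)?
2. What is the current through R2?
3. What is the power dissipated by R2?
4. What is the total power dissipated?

Nodal analysis, taking node 4 as the 0 V reference.
Source V1 fixes V_0 = 5 V.
KCL at each unknown node (sum of currents leaving = 0; resistances in Ω):
  Node 1: (V_1 - 5)/1.1 + (V_1 - V_2)/3.6 = 0
  Node 2: (V_2 - V_1)/3.6 + (V_2 - V_3)/75000 = 0
  Node 3: (V_3 - V_2)/75000 + (V_3 - 0)/33 = 0
Collecting terms (coefficients in siemens):
  1.187·V_1 - 0.2778·V_2 = 4.545
  0.2778·V_2 - 0.2778·V_1 - 0.00001333·V_3 = 0
  0.03032·V_3 - 0.00001333·V_2 = 0
Solving these 3 simultaneous equations (Gaussian elimination) gives:
  V_1 = 5 V, V_2 = 5 V, V_3 = 0.002199 V
Part 1:
  Read off the nodal solution: V_1 = 5 V
Part 2:
  I_R2 = (V_1 - V_2)/R2 = (5 - 5)/3.6 = 0.00006663 A
  Magnitude: I_R2 = 0.00006663 A
Part 3:
  I_R2 = (V_1 - V_2)/R2 = (5 - 5)/3.6 = 0.00006663 A
  P_R2 = I_R2² × R2 = (0.00006663)² × 3.6 = 0.00000001598 W
Part 4:
  Power in each resistor, P = (ΔV)²/R:
    P_R1 = (5 - 5)²/1.1 = 0.000000004884 W
    P_R2 = (5 - 5)²/3.6 = 0.00000001598 W
    P_R3 = (5 - 0.002199)²/75000 = 0.000333 W
    P_R4 = (0.002199 - 0)²/33 = 0.0000001465 W
  P_total = P_R1 + P_R2 + P_R3 + P_R4 = 0.0003332 W

Final answers:
1. V_1 = 5 V
2. I_R2 = 6.663e-05 A
3. P_R2 = 1.598e-08 W
4. P_total = 0.0003332 W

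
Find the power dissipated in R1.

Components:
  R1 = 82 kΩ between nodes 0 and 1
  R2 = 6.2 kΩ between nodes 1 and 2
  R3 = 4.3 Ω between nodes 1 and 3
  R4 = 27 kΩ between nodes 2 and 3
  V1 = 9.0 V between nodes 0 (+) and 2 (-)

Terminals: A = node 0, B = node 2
Nodal analysis, taking node 2 as the 0 V reference.
Source V1 fixes V_0 = 9 V.
KCL at each unknown node (sum of currents leaving = 0; resistances in Ω):
  Node 1: (V_1 - 9)/82000 + (V_1 - 0)/6200 + (V_1 - V_3)/4.3 = 0
  Node 3: (V_3 - V_1)/4.3 + (V_3 - 0)/27000 = 0
Collecting terms (coefficients in siemens):
  0.2327·V_1 - 0.2326·V_3 = 0.0001098
  0.2326·V_3 - 0.2326·V_1 = 0
Determinant D = (0.2327)(0.2326) - (-0.2326)(-0.2326) = 0.00004897
V_1 = [(0.0001098)(0.2326) - (-0.2326)(0)]/D = 0.5214 V
V_3 = [(0.2327)(0) - (0.0001098)(-0.2326)]/D = 0.5213 V
I_R1 = (V_0 - V_1)/R1 = (9 - 0.5214)/82000 = 0.0001034 A
P_R1 = I_R1² × R1 = (0.0001034)² × 82000 = 0.0008767 W

Final answer: 0.0008767 W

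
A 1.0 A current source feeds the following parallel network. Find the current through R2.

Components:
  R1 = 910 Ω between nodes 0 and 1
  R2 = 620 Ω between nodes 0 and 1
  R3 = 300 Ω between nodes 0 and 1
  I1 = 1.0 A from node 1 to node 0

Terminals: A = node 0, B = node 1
All resistors sit directly between nodes 0 and 1, so they are in parallel and share one voltage V; the full source current 1 A splits among them.
1/R_par = 1/910 + 1/620 + 1/300 = 0.006045 S  =>  R_par = 165.4 Ω
V = I × R_par = 1 × 165.4 = 165.4 V
I_R2 = V/R2 = 165.4/620 = 0.2668 A

Final answer: 0.2668 A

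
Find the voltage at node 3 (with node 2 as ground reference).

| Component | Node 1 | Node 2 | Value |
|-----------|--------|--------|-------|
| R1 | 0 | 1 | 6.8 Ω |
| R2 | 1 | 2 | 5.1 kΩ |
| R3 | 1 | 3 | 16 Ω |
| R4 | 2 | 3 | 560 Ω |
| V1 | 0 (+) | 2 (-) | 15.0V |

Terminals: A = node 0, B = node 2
Nodal analysis, taking node 2 as the 0 V reference.
Source V1 fixes V_0 = 15 V.
KCL at each unknown node (sum of currents leaving = 0; resistances in Ω):
  Node 1: (V_1 - 15)/6.8 + (V_1 - 0)/5100 + (V_1 - V_3)/16 = 0
  Node 3: (V_3 - V_1)/16 + (V_3 - 0)/560 = 0
Collecting terms (coefficients in siemens):
  0.2098·V_1 - 0.0625·V_3 = 2.206
  0.06429·V_3 - 0.0625·V_1 = 0
Determinant D = (0.2098)(0.06429) - (-0.0625)(-0.0625) = 0.009578
V_1 = [(2.206)(0.06429) - (-0.0625)(0)]/D = 14.81 V
V_3 = [(0.2098)(0) - (2.206)(-0.0625)]/D = 14.39 V
The requested potential is V_3 = 14.39 V.

Final answer: V_3 = 14.39 V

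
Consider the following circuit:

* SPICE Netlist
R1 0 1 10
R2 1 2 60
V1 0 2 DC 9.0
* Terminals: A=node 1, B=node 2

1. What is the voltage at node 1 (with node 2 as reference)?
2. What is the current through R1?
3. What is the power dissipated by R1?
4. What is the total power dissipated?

Nodal analysis, taking node 2 as the 0 V reference.
Source V1 fixes V_0 = 9 V.
KCL at each unknown node (sum of currents leaving = 0; resistances in Ω):
  Node 1: (V_1 - 9)/10 + (V_1 - 0)/60 = 0
Collecting terms: 0.1167 × V_1 = 0.9  =>  V_1 = 7.714 V
Part 1:
  Read off the nodal solution: V_1 = 7.714 V
Part 2:
  I_R1 = (V_0 - V_1)/R1 = (9 - 7.714)/10 = 0.1286 A
  Magnitude: I_R1 = 0.1286 A
Part 3:
  I_R1 = (V_0 - V_1)/R1 = (9 - 7.714)/10 = 0.1286 A
  P_R1 = I_R1² × R1 = (0.1286)² × 10 = 0.1653 W
Part 4:
  Power in each resistor, P = (ΔV)²/R:
    P_R1 = (9 - 7.714)²/10 = 0.1653 W
    P_R2 = (7.714 - 0)²/60 = 0.9918 W
  P_total = P_R1 + P_R2 = 1.157 W

Final answers:
1. V_1 = 7.714 V
2. I_R1 = 0.1286 A
3. P_R1 = 0.1653 W
4. P_total = 1.157 W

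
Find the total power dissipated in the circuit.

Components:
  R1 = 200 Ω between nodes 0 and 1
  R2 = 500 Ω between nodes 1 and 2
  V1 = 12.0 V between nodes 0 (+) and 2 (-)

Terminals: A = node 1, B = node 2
Nodal analysis, taking node 2 as the 0 V reference.
Source V1 fixes V_0 = 12 V.
KCL at each unknown node (sum of currents leaving = 0; resistances in Ω):
  Node 1: (V_1 - 12)/200 + (V_1 - 0)/500 = 0
Collecting terms: 0.007 × V_1 = 0.06  =>  V_1 = 8.571 V
Power in each resistor, P = (ΔV)²/R:
  P_R1 = (12 - 8.571)²/200 = 0.05878 W
  P_R2 = (8.571 - 0)²/500 = 0.1469 W
P_total = P_R1 + P_R2 = 0.2057 W

Final answer: 0.2057 W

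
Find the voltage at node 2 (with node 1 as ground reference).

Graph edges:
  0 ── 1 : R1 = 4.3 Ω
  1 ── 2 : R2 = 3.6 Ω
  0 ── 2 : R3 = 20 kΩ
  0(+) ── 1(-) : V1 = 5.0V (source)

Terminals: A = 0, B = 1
Nodal analysis, taking node 1 as the 0 V reference.
Source V1 fixes V_0 = 5 V.
KCL at each unknown node (sum of currents leaving = 0; resistances in Ω):
  Node 2: (V_2 - 0)/3.6 + (V_2 - 5)/20000 = 0
Collecting terms: 0.2778 × V_2 = 0.00025  =>  V_2 = 0.0008998 V
The requested potential is V_2 = 0.0008998 V.

Final answer: V_2 = 0.0008998 V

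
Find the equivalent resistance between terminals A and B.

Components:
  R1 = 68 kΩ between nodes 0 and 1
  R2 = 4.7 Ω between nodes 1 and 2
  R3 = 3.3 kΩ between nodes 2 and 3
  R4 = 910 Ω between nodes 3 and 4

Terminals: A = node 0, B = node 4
Reduce the network between node 0 (A) and node 4 (B) by series/parallel combination:
  Rs1 = R1 + R2 (series, joined only at node 1) = 68000 + 4.7 = 68000 Ω
  Rs2 = R3 + Rs1 (series, joined only at node 2) = 3300 + 68000 = 71300 Ω
  Rs3 = R4 + Rs2 (series, joined only at node 3) = 910 + 71300 = 72210 Ω
R_eq = 72.21 kΩ

Final answer: 72.21 kΩ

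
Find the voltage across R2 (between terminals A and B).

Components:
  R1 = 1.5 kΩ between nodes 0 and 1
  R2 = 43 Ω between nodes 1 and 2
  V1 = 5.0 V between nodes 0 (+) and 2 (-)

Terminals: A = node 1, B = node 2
R1 and R2 are in series across V1 (node 0 → node 1 → node 2), and the output A–B is taken across R2, so this is a voltage divider.
Series current: I = V1/(R1 + R2) = 5/(1500 + 43) = 5/1543 = 0.00324 A
V_R2 = I × R2 = V1 × R2/(R1 + R2) = 5 × 43/1543 = 0.1393 V

Final answer: 0.1393 V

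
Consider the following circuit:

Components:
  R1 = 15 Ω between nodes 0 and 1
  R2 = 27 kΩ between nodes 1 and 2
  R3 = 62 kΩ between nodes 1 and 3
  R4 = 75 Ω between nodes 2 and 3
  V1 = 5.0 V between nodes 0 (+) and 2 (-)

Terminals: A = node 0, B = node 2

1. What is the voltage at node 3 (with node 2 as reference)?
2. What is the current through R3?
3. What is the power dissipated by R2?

Nodal analysis, taking node 2 as the 0 V reference.
Source V1 fixes V_0 = 5 V.
KCL at each unknown node (sum of currents leaving = 0; resistances in Ω):
  Node 1: (V_1 - 5)/15 + (V_1 - 0)/27000 + (V_1 - V_3)/62000 = 0
  Node 3: (V_3 - V_1)/62000 + (V_3 - 0)/75 = 0
Collecting terms (coefficients in siemens):
  0.06672·V_1 - 0.00001613·V_3 = 0.3333
  0.01335·V_3 - 0.00001613·V_1 = 0
Determinant D = (0.06672)(0.01335) - (-0.00001613)(-0.00001613) = 0.0008907
V_1 = [(0.3333)(0.01335) - (-0.00001613)(0)]/D = 4.996 V
V_3 = [(0.06672)(0) - (0.3333)(-0.00001613)]/D = 0.006036 V
Part 1:
  Read off the nodal solution: V_3 = 0.006036 V
Part 2:
  I_R3 = (V_1 - V_3)/R3 = (4.996 - 0.006036)/62000 = 0.00008048 A
  Magnitude: I_R3 = 0.00008048 A
Part 3:
  I_R2 = (V_1 - V_2)/R2 = (4.996 - 0)/27000 = 0.000185 A
  P_R2 = I_R2² × R2 = (0.000185)² × 27000 = 0.0009245 W

Final answers:
1. V_3 = 0.006036 V
2. I_R3 = 8.048e-05 A
3. P_R2 = 0.0009245 W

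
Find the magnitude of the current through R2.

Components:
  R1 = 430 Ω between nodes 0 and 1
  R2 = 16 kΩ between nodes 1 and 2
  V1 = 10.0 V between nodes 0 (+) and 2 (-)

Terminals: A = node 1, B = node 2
Nodal analysis, taking node 2 as the 0 V reference.
Source V1 fixes V_0 = 10 V.
KCL at each unknown node (sum of currents leaving = 0; resistances in Ω):
  Node 1: (V_1 - 10)/430 + (V_1 - 0)/16000 = 0
Collecting terms: 0.002388 × V_1 = 0.02326  =>  V_1 = 9.738 V
I_R2 = (V_1 - V_2)/R2 = (9.738 - 0)/16000 = 0.0006086 A
|I_R2| = 0.0006086 A

Final answer: |I_R2| = 0.0006086 A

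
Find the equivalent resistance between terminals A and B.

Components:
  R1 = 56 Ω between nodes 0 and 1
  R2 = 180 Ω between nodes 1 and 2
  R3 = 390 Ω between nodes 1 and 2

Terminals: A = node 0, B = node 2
Reduce the network between node 0 (A) and node 2 (B) by series/parallel combination:
  Rp1 = R2 ‖ R3 (parallel, both between nodes 1 and 2) = 1/(1/180 + 1/390) = 123.2 Ω
  Rs1 = R1 + Rp1 (series, joined only at node 1) = 56 + 123.2 = 179.2 Ω
R_eq = 179.2 Ω

Final answer: 179.2 Ω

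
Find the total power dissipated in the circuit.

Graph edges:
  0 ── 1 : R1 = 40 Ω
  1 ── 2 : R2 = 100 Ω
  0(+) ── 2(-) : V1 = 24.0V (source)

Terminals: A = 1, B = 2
Nodal analysis, taking node 2 as the 0 V reference.
Source V1 fixes V_0 = 24 V.
KCL at each unknown node (sum of currents leaving = 0; resistances in Ω):
  Node 1: (V_1 - 24)/40 + (V_1 - 0)/100 = 0
Collecting terms: 0.035 × V_1 = 0.6  =>  V_1 = 17.14 V
Power in each resistor, P = (ΔV)²/R:
  P_R1 = (24 - 17.14)²/40 = 1.176 W
  P_R2 = (17.14 - 0)²/100 = 2.939 W
P_total = P_R1 + P_R2 = 4.114 W

Final answer: 4.114 W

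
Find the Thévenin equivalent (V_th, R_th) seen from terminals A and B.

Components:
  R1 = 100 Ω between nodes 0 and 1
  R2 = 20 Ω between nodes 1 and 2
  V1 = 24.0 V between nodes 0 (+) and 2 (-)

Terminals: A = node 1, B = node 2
Step 1 — V_th is the open-circuit voltage V_A - V_B (nothing connected across the terminals).
Nodal analysis, taking node 2 as the 0 V reference.
Source V1 fixes V_0 = 24 V.
KCL at each unknown node (sum of currents leaving = 0; resistances in Ω):
  Node 1: (V_1 - 24)/100 + (V_1 - 0)/20 = 0
Collecting terms: 0.06 × V_1 = 0.24  =>  V_1 = 4 V
V_th = V_1 - V_2 = 4 - 0 = 4 V
Step 2 — R_th: zero the source — replace V1 by a short circuit (node 2 merges into node 0) — and find the resistance seen between A (node 1) and B (node 0).
Reduce the network between node 1 (A) and node 0 (B) by series/parallel combination:
  Rp1 = R1 ‖ R2 (parallel, both between nodes 0 and 1) = 1/(1/100 + 1/20) = 16.67 Ω
R_th = 16.67 Ω

Final answer: V_th = 4 V, R_th = 16.67 Ω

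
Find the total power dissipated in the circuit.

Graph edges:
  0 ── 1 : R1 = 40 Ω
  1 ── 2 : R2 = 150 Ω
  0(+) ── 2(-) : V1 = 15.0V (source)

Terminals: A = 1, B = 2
Nodal analysis, taking node 2 as the 0 V reference.
Source V1 fixes V_0 = 15 V.
KCL at each unknown node (sum of currents leaving = 0; resistances in Ω):
  Node 1: (V_1 - 15)/40 + (V_1 - 0)/150 = 0
Collecting terms: 0.03167 × V_1 = 0.375  =>  V_1 = 11.84 V
Power in each resistor, P = (ΔV)²/R:
  P_R1 = (15 - 11.84)²/40 = 0.2493 W
  P_R2 = (11.84 - 0)²/150 = 0.9349 W
P_total = P_R1 + P_R2 = 1.184 W

Final answer: 1.184 W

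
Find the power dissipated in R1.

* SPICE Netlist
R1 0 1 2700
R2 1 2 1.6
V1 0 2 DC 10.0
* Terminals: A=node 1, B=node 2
Nodal analysis, taking node 2 as the 0 V reference.
Source V1 fixes V_0 = 10 V.
KCL at each unknown node (sum of currents leaving = 0; resistances in Ω):
  Node 1: (V_1 - 10)/2700 + (V_1 - 0)/1.6 = 0
Collecting terms: 0.6254 × V_1 = 0.003704  =>  V_1 = 0.005922 V
I_R1 = (V_0 - V_1)/R1 = (10 - 0.005922)/2700 = 0.003702 A
P_R1 = I_R1² × R1 = (0.003702)² × 2700 = 0.03699 W

Final answer: 0.03699 W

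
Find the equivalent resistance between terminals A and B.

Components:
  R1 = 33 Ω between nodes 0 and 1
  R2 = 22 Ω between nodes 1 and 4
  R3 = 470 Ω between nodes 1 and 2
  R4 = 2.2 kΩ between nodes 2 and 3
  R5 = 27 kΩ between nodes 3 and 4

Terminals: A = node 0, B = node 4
Reduce the network between node 0 (A) and node 4 (B) by series/parallel combination:
  Rs1 = R3 + R4 (series, joined only at node 2) = 470 + 2200 = 2670 Ω
  Rs2 = R5 + Rs1 (series, joined only at node 3) = 27000 + 2670 = 29670 Ω
  Rp1 = R2 ‖ Rs2 (parallel, both between nodes 1 and 4) = 1/(1/22 + 1/29670) = 21.98 Ω
  Rs3 = R1 + Rp1 (series, joined only at node 1) = 33 + 21.98 = 54.98 Ω
R_eq = 54.98 Ω

Final answer: 54.98 Ω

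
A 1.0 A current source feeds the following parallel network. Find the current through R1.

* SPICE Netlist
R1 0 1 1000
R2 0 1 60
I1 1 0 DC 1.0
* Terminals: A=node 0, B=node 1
All resistors sit directly between nodes 0 and 1, so they are in parallel and share one voltage V; the full source current 1 A splits among them.
1/R_par = 1/1000 + 1/60 = 0.01767 S  =>  R_par = 56.6 Ω
V = I × R_par = 1 × 56.6 = 56.6 V
I_R1 = V/R1 = 56.6/1000 = 0.0566 A

Final answer: 0.0566 A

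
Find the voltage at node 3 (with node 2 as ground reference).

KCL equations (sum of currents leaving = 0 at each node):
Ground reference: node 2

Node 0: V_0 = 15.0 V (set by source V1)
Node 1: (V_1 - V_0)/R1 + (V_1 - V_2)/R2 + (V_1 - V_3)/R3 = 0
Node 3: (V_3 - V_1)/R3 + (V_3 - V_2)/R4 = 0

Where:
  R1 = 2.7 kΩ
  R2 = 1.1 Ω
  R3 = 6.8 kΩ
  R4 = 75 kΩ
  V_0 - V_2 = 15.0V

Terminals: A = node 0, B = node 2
Nodal analysis, taking node 2 as the 0 V reference.
Source V1 fixes V_0 = 15 V.
KCL at each unknown node (sum of currents leaving = 0; resistances in Ω):
  Node 1: (V_1 - 15)/2700 + (V_1 - 0)/1.1 + (V_1 - V_3)/6800 = 0
  Node 3: (V_3 - V_1)/6800 + (V_3 - 0)/75000 = 0
Collecting terms (coefficients in siemens):
  0.9096·V_1 - 0.0001471·V_3 = 0.005556
  0.0001604·V_3 - 0.0001471·V_1 = 0
Determinant D = (0.9096)(0.0001604) - (-0.0001471)(-0.0001471) = 0.0001459
V_1 = [(0.005556)(0.0001604) - (-0.0001471)(0)]/D = 0.006109 V
V_3 = [(0.9096)(0) - (0.005556)(-0.0001471)]/D = 0.005601 V
The requested potential is V_3 = 0.005601 V.

Final answer: V_3 = 0.005601 V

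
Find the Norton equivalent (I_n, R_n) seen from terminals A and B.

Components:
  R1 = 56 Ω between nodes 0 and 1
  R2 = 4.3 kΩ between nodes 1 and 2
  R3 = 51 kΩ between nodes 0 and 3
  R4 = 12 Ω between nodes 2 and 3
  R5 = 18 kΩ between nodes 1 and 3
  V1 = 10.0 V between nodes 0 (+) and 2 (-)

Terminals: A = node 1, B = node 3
Find the Thévenin equivalent first; then I_n = V_th/R_th and R_n = R_th.
Step 1 — V_th is the open-circuit voltage V_A - V_B (nothing connected across the terminals).
Nodal analysis, taking node 2 as the 0 V reference.
Source V1 fixes V_0 = 10 V.
KCL at each unknown node (sum of currents leaving = 0; resistances in Ω):
  Node 1: (V_1 - 10)/56 + (V_1 - 0)/4300 + (V_1 - V_3)/18000 = 0
  Node 3: (V_3 - 10)/51000 + (V_3 - 0)/12 + (V_3 - V_1)/18000 = 0
Collecting terms (coefficients in siemens):
  0.01815·V_1 - 0.00005556·V_3 = 0.1786
  0.08341·V_3 - 0.00005556·V_1 = 0.0001961
Determinant D = (0.01815)(0.08341) - (-0.00005556)(-0.00005556) = 0.001513
V_1 = [(0.1786)(0.08341) - (-0.00005556)(0.0001961)]/D = 9.841 V
V_3 = [(0.01815)(0.0001961) - (0.1786)(-0.00005556)]/D = 0.008906 V
V_th = V_1 - V_3 = 9.841 - 0.008906 = 9.832 V
Step 2 — R_th: zero the source — replace V1 by a short circuit (node 2 merges into node 0) — and find the resistance seen between A (node 1) and B (node 3).
Reduce the network between node 1 (A) and node 3 (B) by series/parallel combination:
  Rp1 = R1 ‖ R2 (parallel, both between nodes 0 and 1) = 1/(1/56 + 1/4300) = 55.28 Ω
  Rp2 = R3 ‖ R4 (parallel, both between nodes 0 and 3) = 1/(1/51000 + 1/12) = 12 Ω
  Rs1 = Rp1 + Rp2 (series, joined only at node 0) = 55.28 + 12 = 67.28 Ω
  Rp3 = R5 ‖ Rs1 (parallel, both between nodes 1 and 3) = 1/(1/18000 + 1/67.28) = 67.03 Ω
R_th = 67.03 Ω
I_n = V_th/R_th = 9.832/67.03 = 0.1467 A, and R_n = R_th = 67.03 Ω

Final answer: I_n = 0.1467 A, R_n = 67.03 Ω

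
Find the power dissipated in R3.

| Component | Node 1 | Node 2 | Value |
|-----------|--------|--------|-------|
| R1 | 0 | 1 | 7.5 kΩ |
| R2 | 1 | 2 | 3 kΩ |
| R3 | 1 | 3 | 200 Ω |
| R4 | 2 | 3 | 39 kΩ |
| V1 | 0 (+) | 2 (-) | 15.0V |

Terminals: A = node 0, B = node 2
Nodal analysis, taking node 2 as the 0 V reference.
Source V1 fixes V_0 = 15 V.
KCL at each unknown node (sum of currents leaving = 0; resistances in Ω):
  Node 1: (V_1 - 15)/7500 + (V_1 - 0)/3000 + (V_1 - V_3)/200 = 0
  Node 3: (V_3 - V_1)/200 + (V_3 - 0)/39000 = 0
Collecting terms (coefficients in siemens):
  0.005467·V_1 - 0.005·V_3 = 0.002
  0.005026·V_3 - 0.005·V_1 = 0
Determinant D = (0.005467)(0.005026) - (-0.005)(-0.005) = 0.000002474
V_1 = [(0.002)(0.005026) - (-0.005)(0)]/D = 4.064 V
V_3 = [(0.005467)(0) - (0.002)(-0.005)]/D = 4.043 V
I_R3 = (V_1 - V_3)/R3 = (4.064 - 4.043)/200 = 0.0001037 A
P_R3 = I_R3² × R3 = (0.0001037)² × 200 = 0.000002149 W

Final answer: 2.149e-06 W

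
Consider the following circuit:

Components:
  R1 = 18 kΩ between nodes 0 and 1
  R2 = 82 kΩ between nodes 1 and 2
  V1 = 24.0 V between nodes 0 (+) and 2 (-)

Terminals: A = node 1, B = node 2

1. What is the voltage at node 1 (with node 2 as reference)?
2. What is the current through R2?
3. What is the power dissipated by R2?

Nodal analysis, taking node 2 as the 0 V reference.
Source V1 fixes V_0 = 24 V.
KCL at each unknown node (sum of currents leaving = 0; resistances in Ω):
  Node 1: (V_1 - 24)/18000 + (V_1 - 0)/82000 = 0
Collecting terms: 0.00006775 × V_1 = 0.001333  =>  V_1 = 19.68 V
Part 1:
  Read off the nodal solution: V_1 = 19.68 V
Part 2:
  I_R2 = (V_1 - V_2)/R2 = (19.68 - 0)/82000 = 0.00024 A
  Magnitude: I_R2 = 0.00024 A
Part 3:
  I_R2 = (V_1 - V_2)/R2 = (19.68 - 0)/82000 = 0.00024 A
  P_R2 = I_R2² × R2 = (0.00024)² × 82000 = 0.004723 W

Final answers:
1. V_1 = 19.68 V
2. I_R2 = 0.00024 A
3. P_R2 = 0.004723 W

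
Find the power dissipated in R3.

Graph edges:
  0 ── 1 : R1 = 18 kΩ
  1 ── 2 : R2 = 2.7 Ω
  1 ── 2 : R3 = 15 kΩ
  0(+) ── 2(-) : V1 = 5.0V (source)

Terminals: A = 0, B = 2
Nodal analysis, taking node 2 as the 0 V reference.
Source V1 fixes V_0 = 5 V.
KCL at each unknown node (sum of currents leaving = 0; resistances in Ω):
  Node 1: (V_1 - 5)/18000 + (V_1 - 0)/2.7 + (V_1 - 0)/15000 = 0
Collecting terms: 0.3705 × V_1 = 0.0002778  =>  V_1 = 0.0007498 V
I_R3 = (V_1 - V_2)/R3 = (0.0007498 - 0)/15000 = 0.00000004998 A
P_R3 = I_R3² × R3 = (0.00000004998)² × 15000 = 0.00000000003748 W

Final answer: 3.748e-11 W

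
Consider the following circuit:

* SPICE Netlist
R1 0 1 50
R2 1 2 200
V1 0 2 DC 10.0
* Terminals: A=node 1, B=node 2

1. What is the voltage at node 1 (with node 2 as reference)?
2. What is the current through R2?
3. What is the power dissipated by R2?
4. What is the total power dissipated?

Nodal analysis, taking node 2 as the 0 V reference.
Source V1 fixes V_0 = 10 V.
KCL at each unknown node (sum of currents leaving = 0; resistances in Ω):
  Node 1: (V_1 - 10)/50 + (V_1 - 0)/200 = 0
Collecting terms: 0.025 × V_1 = 0.2  =>  V_1 = 8 V
Part 1:
  Read off the nodal solution: V_1 = 8 V
Part 2:
  I_R2 = (V_1 - V_2)/R2 = (8 - 0)/200 = 0.04 A
  Magnitude: I_R2 = 0.04 A
Part 3:
  I_R2 = (V_1 - V_2)/R2 = (8 - 0)/200 = 0.04 A
  P_R2 = I_R2² × R2 = (0.04)² × 200 = 0.32 W
Part 4:
  Power in each resistor, P = (ΔV)²/R:
    P_R1 = (10 - 8)²/50 = 0.08 W
    P_R2 = (8 - 0)²/200 = 0.32 W
  P_total = P_R1 + P_R2 = 0.4 W

Final answers:
1. V_1 = 8 V
2. I_R2 = 0.04 A
3. P_R2 = 0.32 W
4. P_total = 0.4 W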